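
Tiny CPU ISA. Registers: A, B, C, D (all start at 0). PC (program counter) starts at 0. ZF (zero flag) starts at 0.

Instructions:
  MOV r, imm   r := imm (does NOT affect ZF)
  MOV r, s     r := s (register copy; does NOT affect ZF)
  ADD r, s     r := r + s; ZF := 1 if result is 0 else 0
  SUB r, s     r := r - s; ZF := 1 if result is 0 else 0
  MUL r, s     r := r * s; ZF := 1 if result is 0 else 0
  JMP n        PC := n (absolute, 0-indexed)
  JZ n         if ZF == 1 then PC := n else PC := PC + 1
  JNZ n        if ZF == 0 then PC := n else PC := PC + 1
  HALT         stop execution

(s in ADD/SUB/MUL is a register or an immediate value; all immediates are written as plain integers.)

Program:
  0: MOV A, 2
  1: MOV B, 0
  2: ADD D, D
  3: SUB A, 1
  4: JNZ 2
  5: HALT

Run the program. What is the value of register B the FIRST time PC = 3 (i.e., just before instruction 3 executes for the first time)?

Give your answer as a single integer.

Step 1: PC=0 exec 'MOV A, 2'. After: A=2 B=0 C=0 D=0 ZF=0 PC=1
Step 2: PC=1 exec 'MOV B, 0'. After: A=2 B=0 C=0 D=0 ZF=0 PC=2
Step 3: PC=2 exec 'ADD D, D'. After: A=2 B=0 C=0 D=0 ZF=1 PC=3
First time PC=3: B=0

0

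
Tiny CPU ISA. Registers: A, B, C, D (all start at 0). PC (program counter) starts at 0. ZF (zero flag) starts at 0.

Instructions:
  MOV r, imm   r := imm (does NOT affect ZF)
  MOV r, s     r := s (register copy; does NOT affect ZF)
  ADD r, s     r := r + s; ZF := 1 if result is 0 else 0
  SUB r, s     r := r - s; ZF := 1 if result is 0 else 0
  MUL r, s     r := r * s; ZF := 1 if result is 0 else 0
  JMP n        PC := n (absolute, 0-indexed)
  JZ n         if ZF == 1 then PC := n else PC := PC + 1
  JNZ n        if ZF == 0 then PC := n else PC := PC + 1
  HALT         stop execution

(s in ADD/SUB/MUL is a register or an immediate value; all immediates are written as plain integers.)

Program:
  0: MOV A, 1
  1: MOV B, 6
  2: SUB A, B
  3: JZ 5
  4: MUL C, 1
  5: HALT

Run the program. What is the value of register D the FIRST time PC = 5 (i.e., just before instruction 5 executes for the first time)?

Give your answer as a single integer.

Step 1: PC=0 exec 'MOV A, 1'. After: A=1 B=0 C=0 D=0 ZF=0 PC=1
Step 2: PC=1 exec 'MOV B, 6'. After: A=1 B=6 C=0 D=0 ZF=0 PC=2
Step 3: PC=2 exec 'SUB A, B'. After: A=-5 B=6 C=0 D=0 ZF=0 PC=3
Step 4: PC=3 exec 'JZ 5'. After: A=-5 B=6 C=0 D=0 ZF=0 PC=4
Step 5: PC=4 exec 'MUL C, 1'. After: A=-5 B=6 C=0 D=0 ZF=1 PC=5
First time PC=5: D=0

0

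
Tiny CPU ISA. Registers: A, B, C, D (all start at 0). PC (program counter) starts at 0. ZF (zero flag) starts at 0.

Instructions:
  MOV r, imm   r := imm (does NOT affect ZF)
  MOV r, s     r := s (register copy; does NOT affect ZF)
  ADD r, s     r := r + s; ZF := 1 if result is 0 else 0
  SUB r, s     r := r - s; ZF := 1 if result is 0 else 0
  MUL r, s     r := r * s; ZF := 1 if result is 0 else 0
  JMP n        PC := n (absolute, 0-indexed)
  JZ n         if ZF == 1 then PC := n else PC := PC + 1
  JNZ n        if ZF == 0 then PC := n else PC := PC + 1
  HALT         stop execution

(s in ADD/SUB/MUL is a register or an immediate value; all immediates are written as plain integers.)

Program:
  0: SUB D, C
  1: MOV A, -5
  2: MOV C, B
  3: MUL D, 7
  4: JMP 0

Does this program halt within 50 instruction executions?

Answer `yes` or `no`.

Answer: no

Derivation:
Step 1: PC=0 exec 'SUB D, C'. After: A=0 B=0 C=0 D=0 ZF=1 PC=1
Step 2: PC=1 exec 'MOV A, -5'. After: A=-5 B=0 C=0 D=0 ZF=1 PC=2
Step 3: PC=2 exec 'MOV C, B'. After: A=-5 B=0 C=0 D=0 ZF=1 PC=3
Step 4: PC=3 exec 'MUL D, 7'. After: A=-5 B=0 C=0 D=0 ZF=1 PC=4
Step 5: PC=4 exec 'JMP 0'. After: A=-5 B=0 C=0 D=0 ZF=1 PC=0
Step 6: PC=0 exec 'SUB D, C'. After: A=-5 B=0 C=0 D=0 ZF=1 PC=1
Step 7: PC=1 exec 'MOV A, -5'. After: A=-5 B=0 C=0 D=0 ZF=1 PC=2
State after step 7 equals state after step 2: the program is in a cycle of length 5 and will never halt.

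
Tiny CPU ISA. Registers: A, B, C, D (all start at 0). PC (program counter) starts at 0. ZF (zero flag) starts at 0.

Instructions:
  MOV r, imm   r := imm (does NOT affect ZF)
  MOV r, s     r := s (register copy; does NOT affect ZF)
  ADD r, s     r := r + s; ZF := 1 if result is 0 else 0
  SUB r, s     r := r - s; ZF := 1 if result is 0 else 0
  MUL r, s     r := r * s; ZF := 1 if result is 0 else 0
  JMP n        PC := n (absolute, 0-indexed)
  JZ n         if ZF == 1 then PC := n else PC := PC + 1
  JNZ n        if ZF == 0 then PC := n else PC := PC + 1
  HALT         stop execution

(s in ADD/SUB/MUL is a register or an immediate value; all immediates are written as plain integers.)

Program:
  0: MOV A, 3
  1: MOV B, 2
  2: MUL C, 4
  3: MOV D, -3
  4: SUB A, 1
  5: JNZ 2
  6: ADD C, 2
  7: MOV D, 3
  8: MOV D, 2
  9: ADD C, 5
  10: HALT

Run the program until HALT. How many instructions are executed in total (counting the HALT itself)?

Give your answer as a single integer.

Answer: 19

Derivation:
Step 1: PC=0 exec 'MOV A, 3'. After: A=3 B=0 C=0 D=0 ZF=0 PC=1
Step 2: PC=1 exec 'MOV B, 2'. After: A=3 B=2 C=0 D=0 ZF=0 PC=2
Step 3: PC=2 exec 'MUL C, 4'. After: A=3 B=2 C=0 D=0 ZF=1 PC=3
Step 4: PC=3 exec 'MOV D, -3'. After: A=3 B=2 C=0 D=-3 ZF=1 PC=4
Step 5: PC=4 exec 'SUB A, 1'. After: A=2 B=2 C=0 D=-3 ZF=0 PC=5
Step 6: PC=5 exec 'JNZ 2'. After: A=2 B=2 C=0 D=-3 ZF=0 PC=2
Step 7: PC=2 exec 'MUL C, 4'. After: A=2 B=2 C=0 D=-3 ZF=1 PC=3
Step 8: PC=3 exec 'MOV D, -3'. After: A=2 B=2 C=0 D=-3 ZF=1 PC=4
Step 9: PC=4 exec 'SUB A, 1'. After: A=1 B=2 C=0 D=-3 ZF=0 PC=5
Step 10: PC=5 exec 'JNZ 2'. After: A=1 B=2 C=0 D=-3 ZF=0 PC=2
Step 11: PC=2 exec 'MUL C, 4'. After: A=1 B=2 C=0 D=-3 ZF=1 PC=3
Step 12: PC=3 exec 'MOV D, -3'. After: A=1 B=2 C=0 D=-3 ZF=1 PC=4
Step 13: PC=4 exec 'SUB A, 1'. After: A=0 B=2 C=0 D=-3 ZF=1 PC=5
Step 14: PC=5 exec 'JNZ 2'. After: A=0 B=2 C=0 D=-3 ZF=1 PC=6
Step 15: PC=6 exec 'ADD C, 2'. After: A=0 B=2 C=2 D=-3 ZF=0 PC=7
Step 16: PC=7 exec 'MOV D, 3'. After: A=0 B=2 C=2 D=3 ZF=0 PC=8
Step 17: PC=8 exec 'MOV D, 2'. After: A=0 B=2 C=2 D=2 ZF=0 PC=9
Step 18: PC=9 exec 'ADD C, 5'. After: A=0 B=2 C=7 D=2 ZF=0 PC=10
Step 19: PC=10 exec 'HALT'. After: A=0 B=2 C=7 D=2 ZF=0 PC=10 HALTED
Total instructions executed: 19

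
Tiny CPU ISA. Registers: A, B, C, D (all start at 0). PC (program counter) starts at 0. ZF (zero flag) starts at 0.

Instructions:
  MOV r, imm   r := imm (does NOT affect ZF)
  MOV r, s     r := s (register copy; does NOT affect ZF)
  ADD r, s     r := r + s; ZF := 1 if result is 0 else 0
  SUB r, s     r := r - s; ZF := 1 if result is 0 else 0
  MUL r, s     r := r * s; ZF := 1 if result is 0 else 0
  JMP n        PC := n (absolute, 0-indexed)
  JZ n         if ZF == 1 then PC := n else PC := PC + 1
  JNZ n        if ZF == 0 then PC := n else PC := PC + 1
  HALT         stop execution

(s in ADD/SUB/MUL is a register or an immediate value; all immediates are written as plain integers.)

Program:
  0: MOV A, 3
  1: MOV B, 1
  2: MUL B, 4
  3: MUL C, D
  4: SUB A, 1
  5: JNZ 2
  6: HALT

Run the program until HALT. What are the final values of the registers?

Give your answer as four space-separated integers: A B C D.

Step 1: PC=0 exec 'MOV A, 3'. After: A=3 B=0 C=0 D=0 ZF=0 PC=1
Step 2: PC=1 exec 'MOV B, 1'. After: A=3 B=1 C=0 D=0 ZF=0 PC=2
Step 3: PC=2 exec 'MUL B, 4'. After: A=3 B=4 C=0 D=0 ZF=0 PC=3
Step 4: PC=3 exec 'MUL C, D'. After: A=3 B=4 C=0 D=0 ZF=1 PC=4
Step 5: PC=4 exec 'SUB A, 1'. After: A=2 B=4 C=0 D=0 ZF=0 PC=5
Step 6: PC=5 exec 'JNZ 2'. After: A=2 B=4 C=0 D=0 ZF=0 PC=2
Step 7: PC=2 exec 'MUL B, 4'. After: A=2 B=16 C=0 D=0 ZF=0 PC=3
Step 8: PC=3 exec 'MUL C, D'. After: A=2 B=16 C=0 D=0 ZF=1 PC=4
Step 9: PC=4 exec 'SUB A, 1'. After: A=1 B=16 C=0 D=0 ZF=0 PC=5
Step 10: PC=5 exec 'JNZ 2'. After: A=1 B=16 C=0 D=0 ZF=0 PC=2
Step 11: PC=2 exec 'MUL B, 4'. After: A=1 B=64 C=0 D=0 ZF=0 PC=3
Step 12: PC=3 exec 'MUL C, D'. After: A=1 B=64 C=0 D=0 ZF=1 PC=4
Step 13: PC=4 exec 'SUB A, 1'. After: A=0 B=64 C=0 D=0 ZF=1 PC=5
Step 14: PC=5 exec 'JNZ 2'. After: A=0 B=64 C=0 D=0 ZF=1 PC=6
Step 15: PC=6 exec 'HALT'. After: A=0 B=64 C=0 D=0 ZF=1 PC=6 HALTED

Answer: 0 64 0 0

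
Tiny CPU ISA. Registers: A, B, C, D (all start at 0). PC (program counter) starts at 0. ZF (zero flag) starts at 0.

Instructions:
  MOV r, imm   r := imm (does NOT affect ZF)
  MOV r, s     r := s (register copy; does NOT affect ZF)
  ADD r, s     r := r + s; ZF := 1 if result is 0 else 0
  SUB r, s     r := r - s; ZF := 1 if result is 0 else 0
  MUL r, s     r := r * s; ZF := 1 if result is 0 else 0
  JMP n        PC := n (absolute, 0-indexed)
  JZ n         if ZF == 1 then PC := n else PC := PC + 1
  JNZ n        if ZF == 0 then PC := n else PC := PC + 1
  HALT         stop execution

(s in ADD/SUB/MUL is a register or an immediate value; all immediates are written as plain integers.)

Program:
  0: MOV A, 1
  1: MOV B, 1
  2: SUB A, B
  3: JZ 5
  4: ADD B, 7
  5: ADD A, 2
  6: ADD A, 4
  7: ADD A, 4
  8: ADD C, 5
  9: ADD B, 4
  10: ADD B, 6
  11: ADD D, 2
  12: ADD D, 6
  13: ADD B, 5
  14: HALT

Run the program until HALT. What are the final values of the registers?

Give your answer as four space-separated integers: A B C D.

Answer: 10 16 5 8

Derivation:
Step 1: PC=0 exec 'MOV A, 1'. After: A=1 B=0 C=0 D=0 ZF=0 PC=1
Step 2: PC=1 exec 'MOV B, 1'. After: A=1 B=1 C=0 D=0 ZF=0 PC=2
Step 3: PC=2 exec 'SUB A, B'. After: A=0 B=1 C=0 D=0 ZF=1 PC=3
Step 4: PC=3 exec 'JZ 5'. After: A=0 B=1 C=0 D=0 ZF=1 PC=5
Step 5: PC=5 exec 'ADD A, 2'. After: A=2 B=1 C=0 D=0 ZF=0 PC=6
Step 6: PC=6 exec 'ADD A, 4'. After: A=6 B=1 C=0 D=0 ZF=0 PC=7
Step 7: PC=7 exec 'ADD A, 4'. After: A=10 B=1 C=0 D=0 ZF=0 PC=8
Step 8: PC=8 exec 'ADD C, 5'. After: A=10 B=1 C=5 D=0 ZF=0 PC=9
Step 9: PC=9 exec 'ADD B, 4'. After: A=10 B=5 C=5 D=0 ZF=0 PC=10
Step 10: PC=10 exec 'ADD B, 6'. After: A=10 B=11 C=5 D=0 ZF=0 PC=11
Step 11: PC=11 exec 'ADD D, 2'. After: A=10 B=11 C=5 D=2 ZF=0 PC=12
Step 12: PC=12 exec 'ADD D, 6'. After: A=10 B=11 C=5 D=8 ZF=0 PC=13
Step 13: PC=13 exec 'ADD B, 5'. After: A=10 B=16 C=5 D=8 ZF=0 PC=14
Step 14: PC=14 exec 'HALT'. After: A=10 B=16 C=5 D=8 ZF=0 PC=14 HALTED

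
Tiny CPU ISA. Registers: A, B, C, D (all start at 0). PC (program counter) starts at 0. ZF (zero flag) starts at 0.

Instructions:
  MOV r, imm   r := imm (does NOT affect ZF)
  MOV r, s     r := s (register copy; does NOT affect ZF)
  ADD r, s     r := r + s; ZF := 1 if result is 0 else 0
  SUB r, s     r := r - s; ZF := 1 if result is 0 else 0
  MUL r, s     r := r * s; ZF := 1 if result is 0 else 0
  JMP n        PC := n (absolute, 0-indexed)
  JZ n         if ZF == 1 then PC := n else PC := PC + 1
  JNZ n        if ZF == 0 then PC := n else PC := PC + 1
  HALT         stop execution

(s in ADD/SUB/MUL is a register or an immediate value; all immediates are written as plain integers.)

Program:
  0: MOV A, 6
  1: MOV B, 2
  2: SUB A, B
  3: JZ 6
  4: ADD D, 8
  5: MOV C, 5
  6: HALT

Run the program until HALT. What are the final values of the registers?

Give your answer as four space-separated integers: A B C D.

Answer: 4 2 5 8

Derivation:
Step 1: PC=0 exec 'MOV A, 6'. After: A=6 B=0 C=0 D=0 ZF=0 PC=1
Step 2: PC=1 exec 'MOV B, 2'. After: A=6 B=2 C=0 D=0 ZF=0 PC=2
Step 3: PC=2 exec 'SUB A, B'. After: A=4 B=2 C=0 D=0 ZF=0 PC=3
Step 4: PC=3 exec 'JZ 6'. After: A=4 B=2 C=0 D=0 ZF=0 PC=4
Step 5: PC=4 exec 'ADD D, 8'. After: A=4 B=2 C=0 D=8 ZF=0 PC=5
Step 6: PC=5 exec 'MOV C, 5'. After: A=4 B=2 C=5 D=8 ZF=0 PC=6
Step 7: PC=6 exec 'HALT'. After: A=4 B=2 C=5 D=8 ZF=0 PC=6 HALTED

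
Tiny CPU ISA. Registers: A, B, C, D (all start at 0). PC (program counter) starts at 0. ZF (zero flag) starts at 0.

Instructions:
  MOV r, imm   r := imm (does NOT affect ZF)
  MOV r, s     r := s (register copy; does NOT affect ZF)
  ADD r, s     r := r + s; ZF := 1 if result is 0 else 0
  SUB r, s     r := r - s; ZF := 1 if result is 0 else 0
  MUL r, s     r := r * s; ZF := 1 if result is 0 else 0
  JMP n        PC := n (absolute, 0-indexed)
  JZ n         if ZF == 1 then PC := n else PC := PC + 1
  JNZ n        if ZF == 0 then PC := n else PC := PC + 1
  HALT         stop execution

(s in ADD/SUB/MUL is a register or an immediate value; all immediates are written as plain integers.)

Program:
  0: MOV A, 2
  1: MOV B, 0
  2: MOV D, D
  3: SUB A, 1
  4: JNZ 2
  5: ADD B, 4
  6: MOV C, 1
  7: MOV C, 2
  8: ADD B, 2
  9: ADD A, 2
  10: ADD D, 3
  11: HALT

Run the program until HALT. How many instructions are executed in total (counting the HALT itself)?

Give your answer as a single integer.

Step 1: PC=0 exec 'MOV A, 2'. After: A=2 B=0 C=0 D=0 ZF=0 PC=1
Step 2: PC=1 exec 'MOV B, 0'. After: A=2 B=0 C=0 D=0 ZF=0 PC=2
Step 3: PC=2 exec 'MOV D, D'. After: A=2 B=0 C=0 D=0 ZF=0 PC=3
Step 4: PC=3 exec 'SUB A, 1'. After: A=1 B=0 C=0 D=0 ZF=0 PC=4
Step 5: PC=4 exec 'JNZ 2'. After: A=1 B=0 C=0 D=0 ZF=0 PC=2
Step 6: PC=2 exec 'MOV D, D'. After: A=1 B=0 C=0 D=0 ZF=0 PC=3
Step 7: PC=3 exec 'SUB A, 1'. After: A=0 B=0 C=0 D=0 ZF=1 PC=4
Step 8: PC=4 exec 'JNZ 2'. After: A=0 B=0 C=0 D=0 ZF=1 PC=5
Step 9: PC=5 exec 'ADD B, 4'. After: A=0 B=4 C=0 D=0 ZF=0 PC=6
Step 10: PC=6 exec 'MOV C, 1'. After: A=0 B=4 C=1 D=0 ZF=0 PC=7
Step 11: PC=7 exec 'MOV C, 2'. After: A=0 B=4 C=2 D=0 ZF=0 PC=8
Step 12: PC=8 exec 'ADD B, 2'. After: A=0 B=6 C=2 D=0 ZF=0 PC=9
Step 13: PC=9 exec 'ADD A, 2'. After: A=2 B=6 C=2 D=0 ZF=0 PC=10
Step 14: PC=10 exec 'ADD D, 3'. After: A=2 B=6 C=2 D=3 ZF=0 PC=11
Step 15: PC=11 exec 'HALT'. After: A=2 B=6 C=2 D=3 ZF=0 PC=11 HALTED
Total instructions executed: 15

Answer: 15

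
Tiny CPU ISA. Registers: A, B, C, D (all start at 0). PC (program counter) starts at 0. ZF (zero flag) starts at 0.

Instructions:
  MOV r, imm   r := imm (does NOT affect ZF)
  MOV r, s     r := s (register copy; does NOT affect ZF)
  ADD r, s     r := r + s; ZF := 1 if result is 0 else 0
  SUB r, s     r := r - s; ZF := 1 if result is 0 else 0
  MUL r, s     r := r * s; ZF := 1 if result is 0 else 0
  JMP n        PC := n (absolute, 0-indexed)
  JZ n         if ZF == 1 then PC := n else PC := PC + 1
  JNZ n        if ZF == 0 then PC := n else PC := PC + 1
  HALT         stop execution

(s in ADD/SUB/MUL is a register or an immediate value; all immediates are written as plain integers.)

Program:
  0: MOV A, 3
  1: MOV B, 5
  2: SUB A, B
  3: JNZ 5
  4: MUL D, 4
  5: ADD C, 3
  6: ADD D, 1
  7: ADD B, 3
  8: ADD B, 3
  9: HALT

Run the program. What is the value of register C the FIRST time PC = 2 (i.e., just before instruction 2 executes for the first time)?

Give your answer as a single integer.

Step 1: PC=0 exec 'MOV A, 3'. After: A=3 B=0 C=0 D=0 ZF=0 PC=1
Step 2: PC=1 exec 'MOV B, 5'. After: A=3 B=5 C=0 D=0 ZF=0 PC=2
First time PC=2: C=0

0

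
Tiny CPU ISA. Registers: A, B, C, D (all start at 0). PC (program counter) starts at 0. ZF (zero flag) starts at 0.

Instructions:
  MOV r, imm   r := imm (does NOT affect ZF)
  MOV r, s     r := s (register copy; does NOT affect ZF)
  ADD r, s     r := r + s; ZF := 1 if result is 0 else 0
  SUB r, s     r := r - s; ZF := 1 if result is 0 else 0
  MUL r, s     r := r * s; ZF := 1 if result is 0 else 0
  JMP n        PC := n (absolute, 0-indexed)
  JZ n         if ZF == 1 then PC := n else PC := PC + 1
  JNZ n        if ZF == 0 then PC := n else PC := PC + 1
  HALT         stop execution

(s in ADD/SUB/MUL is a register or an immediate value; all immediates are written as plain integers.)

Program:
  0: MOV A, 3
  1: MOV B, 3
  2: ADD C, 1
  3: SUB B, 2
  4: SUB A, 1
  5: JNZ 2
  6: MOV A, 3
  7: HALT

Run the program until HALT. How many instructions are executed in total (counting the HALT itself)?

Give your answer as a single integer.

Step 1: PC=0 exec 'MOV A, 3'. After: A=3 B=0 C=0 D=0 ZF=0 PC=1
Step 2: PC=1 exec 'MOV B, 3'. After: A=3 B=3 C=0 D=0 ZF=0 PC=2
Step 3: PC=2 exec 'ADD C, 1'. After: A=3 B=3 C=1 D=0 ZF=0 PC=3
Step 4: PC=3 exec 'SUB B, 2'. After: A=3 B=1 C=1 D=0 ZF=0 PC=4
Step 5: PC=4 exec 'SUB A, 1'. After: A=2 B=1 C=1 D=0 ZF=0 PC=5
Step 6: PC=5 exec 'JNZ 2'. After: A=2 B=1 C=1 D=0 ZF=0 PC=2
Step 7: PC=2 exec 'ADD C, 1'. After: A=2 B=1 C=2 D=0 ZF=0 PC=3
Step 8: PC=3 exec 'SUB B, 2'. After: A=2 B=-1 C=2 D=0 ZF=0 PC=4
Step 9: PC=4 exec 'SUB A, 1'. After: A=1 B=-1 C=2 D=0 ZF=0 PC=5
Step 10: PC=5 exec 'JNZ 2'. After: A=1 B=-1 C=2 D=0 ZF=0 PC=2
Step 11: PC=2 exec 'ADD C, 1'. After: A=1 B=-1 C=3 D=0 ZF=0 PC=3
Step 12: PC=3 exec 'SUB B, 2'. After: A=1 B=-3 C=3 D=0 ZF=0 PC=4
Step 13: PC=4 exec 'SUB A, 1'. After: A=0 B=-3 C=3 D=0 ZF=1 PC=5
Step 14: PC=5 exec 'JNZ 2'. After: A=0 B=-3 C=3 D=0 ZF=1 PC=6
Step 15: PC=6 exec 'MOV A, 3'. After: A=3 B=-3 C=3 D=0 ZF=1 PC=7
Step 16: PC=7 exec 'HALT'. After: A=3 B=-3 C=3 D=0 ZF=1 PC=7 HALTED
Total instructions executed: 16

Answer: 16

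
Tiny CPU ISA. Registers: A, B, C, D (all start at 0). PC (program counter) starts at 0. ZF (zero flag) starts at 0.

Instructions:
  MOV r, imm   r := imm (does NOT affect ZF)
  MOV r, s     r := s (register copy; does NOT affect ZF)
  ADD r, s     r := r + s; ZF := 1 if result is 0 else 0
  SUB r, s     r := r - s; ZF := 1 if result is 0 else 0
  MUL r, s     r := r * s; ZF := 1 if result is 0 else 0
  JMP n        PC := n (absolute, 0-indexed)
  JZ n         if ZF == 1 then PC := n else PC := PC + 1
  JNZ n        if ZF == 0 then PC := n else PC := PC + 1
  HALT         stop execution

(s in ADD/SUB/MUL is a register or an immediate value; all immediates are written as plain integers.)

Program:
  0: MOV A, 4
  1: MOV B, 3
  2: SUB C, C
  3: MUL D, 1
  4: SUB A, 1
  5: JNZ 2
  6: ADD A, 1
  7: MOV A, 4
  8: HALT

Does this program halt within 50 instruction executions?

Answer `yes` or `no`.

Step 1: PC=0 exec 'MOV A, 4'. After: A=4 B=0 C=0 D=0 ZF=0 PC=1
Step 2: PC=1 exec 'MOV B, 3'. After: A=4 B=3 C=0 D=0 ZF=0 PC=2
Step 3: PC=2 exec 'SUB C, C'. After: A=4 B=3 C=0 D=0 ZF=1 PC=3
Step 4: PC=3 exec 'MUL D, 1'. After: A=4 B=3 C=0 D=0 ZF=1 PC=4
Step 5: PC=4 exec 'SUB A, 1'. After: A=3 B=3 C=0 D=0 ZF=0 PC=5
Step 6: PC=5 exec 'JNZ 2'. After: A=3 B=3 C=0 D=0 ZF=0 PC=2
Step 7: PC=2 exec 'SUB C, C'. After: A=3 B=3 C=0 D=0 ZF=1 PC=3
Step 8: PC=3 exec 'MUL D, 1'. After: A=3 B=3 C=0 D=0 ZF=1 PC=4
Step 9: PC=4 exec 'SUB A, 1'. After: A=2 B=3 C=0 D=0 ZF=0 PC=5
Step 10: PC=5 exec 'JNZ 2'. After: A=2 B=3 C=0 D=0 ZF=0 PC=2
Step 11: PC=2 exec 'SUB C, C'. After: A=2 B=3 C=0 D=0 ZF=1 PC=3
Step 12: PC=3 exec 'MUL D, 1'. After: A=2 B=3 C=0 D=0 ZF=1 PC=4
Step 13: PC=4 exec 'SUB A, 1'. After: A=1 B=3 C=0 D=0 ZF=0 PC=5
Step 14: PC=5 exec 'JNZ 2'. After: A=1 B=3 C=0 D=0 ZF=0 PC=2
Step 15: PC=2 exec 'SUB C, C'. After: A=1 B=3 C=0 D=0 ZF=1 PC=3
Step 16: PC=3 exec 'MUL D, 1'. After: A=1 B=3 C=0 D=0 ZF=1 PC=4
Step 17: PC=4 exec 'SUB A, 1'. After: A=0 B=3 C=0 D=0 ZF=1 PC=5
Step 18: PC=5 exec 'JNZ 2'. After: A=0 B=3 C=0 D=0 ZF=1 PC=6
Step 19: PC=6 exec 'ADD A, 1'. After: A=1 B=3 C=0 D=0 ZF=0 PC=7
Step 20: PC=7 exec 'MOV A, 4'. After: A=4 B=3 C=0 D=0 ZF=0 PC=8
Step 21: PC=8 exec 'HALT'. After: A=4 B=3 C=0 D=0 ZF=0 PC=8 HALTED

Answer: yes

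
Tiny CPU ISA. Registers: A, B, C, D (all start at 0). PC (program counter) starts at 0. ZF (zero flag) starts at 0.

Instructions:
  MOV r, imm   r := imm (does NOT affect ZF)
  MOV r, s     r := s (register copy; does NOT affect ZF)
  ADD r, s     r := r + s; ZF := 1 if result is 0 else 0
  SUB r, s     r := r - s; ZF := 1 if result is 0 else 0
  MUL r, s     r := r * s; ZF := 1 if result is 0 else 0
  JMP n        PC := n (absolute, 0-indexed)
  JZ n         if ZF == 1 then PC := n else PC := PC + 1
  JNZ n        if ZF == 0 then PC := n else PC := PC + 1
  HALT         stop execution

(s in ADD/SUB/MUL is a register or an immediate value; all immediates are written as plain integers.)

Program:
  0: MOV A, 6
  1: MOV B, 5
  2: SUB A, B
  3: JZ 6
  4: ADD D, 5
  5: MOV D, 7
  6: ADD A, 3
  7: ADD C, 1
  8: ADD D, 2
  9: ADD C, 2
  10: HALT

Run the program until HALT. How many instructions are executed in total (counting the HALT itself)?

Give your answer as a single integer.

Answer: 11

Derivation:
Step 1: PC=0 exec 'MOV A, 6'. After: A=6 B=0 C=0 D=0 ZF=0 PC=1
Step 2: PC=1 exec 'MOV B, 5'. After: A=6 B=5 C=0 D=0 ZF=0 PC=2
Step 3: PC=2 exec 'SUB A, B'. After: A=1 B=5 C=0 D=0 ZF=0 PC=3
Step 4: PC=3 exec 'JZ 6'. After: A=1 B=5 C=0 D=0 ZF=0 PC=4
Step 5: PC=4 exec 'ADD D, 5'. After: A=1 B=5 C=0 D=5 ZF=0 PC=5
Step 6: PC=5 exec 'MOV D, 7'. After: A=1 B=5 C=0 D=7 ZF=0 PC=6
Step 7: PC=6 exec 'ADD A, 3'. After: A=4 B=5 C=0 D=7 ZF=0 PC=7
Step 8: PC=7 exec 'ADD C, 1'. After: A=4 B=5 C=1 D=7 ZF=0 PC=8
Step 9: PC=8 exec 'ADD D, 2'. After: A=4 B=5 C=1 D=9 ZF=0 PC=9
Step 10: PC=9 exec 'ADD C, 2'. After: A=4 B=5 C=3 D=9 ZF=0 PC=10
Step 11: PC=10 exec 'HALT'. After: A=4 B=5 C=3 D=9 ZF=0 PC=10 HALTED
Total instructions executed: 11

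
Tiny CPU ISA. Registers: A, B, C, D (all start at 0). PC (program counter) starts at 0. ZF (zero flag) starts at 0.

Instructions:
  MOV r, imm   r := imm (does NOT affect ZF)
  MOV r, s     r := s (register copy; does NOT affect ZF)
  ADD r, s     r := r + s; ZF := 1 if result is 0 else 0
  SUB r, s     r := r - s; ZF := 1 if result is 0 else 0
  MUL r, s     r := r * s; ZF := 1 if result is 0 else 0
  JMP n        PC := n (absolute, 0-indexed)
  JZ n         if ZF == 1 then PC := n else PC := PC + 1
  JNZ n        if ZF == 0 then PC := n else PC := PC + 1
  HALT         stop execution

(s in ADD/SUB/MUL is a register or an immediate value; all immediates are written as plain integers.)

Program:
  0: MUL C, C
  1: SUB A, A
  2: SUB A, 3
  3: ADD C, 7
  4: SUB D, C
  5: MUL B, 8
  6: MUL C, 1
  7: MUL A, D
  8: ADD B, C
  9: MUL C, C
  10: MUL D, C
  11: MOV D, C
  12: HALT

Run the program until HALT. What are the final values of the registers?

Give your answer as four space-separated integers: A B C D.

Step 1: PC=0 exec 'MUL C, C'. After: A=0 B=0 C=0 D=0 ZF=1 PC=1
Step 2: PC=1 exec 'SUB A, A'. After: A=0 B=0 C=0 D=0 ZF=1 PC=2
Step 3: PC=2 exec 'SUB A, 3'. After: A=-3 B=0 C=0 D=0 ZF=0 PC=3
Step 4: PC=3 exec 'ADD C, 7'. After: A=-3 B=0 C=7 D=0 ZF=0 PC=4
Step 5: PC=4 exec 'SUB D, C'. After: A=-3 B=0 C=7 D=-7 ZF=0 PC=5
Step 6: PC=5 exec 'MUL B, 8'. After: A=-3 B=0 C=7 D=-7 ZF=1 PC=6
Step 7: PC=6 exec 'MUL C, 1'. After: A=-3 B=0 C=7 D=-7 ZF=0 PC=7
Step 8: PC=7 exec 'MUL A, D'. After: A=21 B=0 C=7 D=-7 ZF=0 PC=8
Step 9: PC=8 exec 'ADD B, C'. After: A=21 B=7 C=7 D=-7 ZF=0 PC=9
Step 10: PC=9 exec 'MUL C, C'. After: A=21 B=7 C=49 D=-7 ZF=0 PC=10
Step 11: PC=10 exec 'MUL D, C'. After: A=21 B=7 C=49 D=-343 ZF=0 PC=11
Step 12: PC=11 exec 'MOV D, C'. After: A=21 B=7 C=49 D=49 ZF=0 PC=12
Step 13: PC=12 exec 'HALT'. After: A=21 B=7 C=49 D=49 ZF=0 PC=12 HALTED

Answer: 21 7 49 49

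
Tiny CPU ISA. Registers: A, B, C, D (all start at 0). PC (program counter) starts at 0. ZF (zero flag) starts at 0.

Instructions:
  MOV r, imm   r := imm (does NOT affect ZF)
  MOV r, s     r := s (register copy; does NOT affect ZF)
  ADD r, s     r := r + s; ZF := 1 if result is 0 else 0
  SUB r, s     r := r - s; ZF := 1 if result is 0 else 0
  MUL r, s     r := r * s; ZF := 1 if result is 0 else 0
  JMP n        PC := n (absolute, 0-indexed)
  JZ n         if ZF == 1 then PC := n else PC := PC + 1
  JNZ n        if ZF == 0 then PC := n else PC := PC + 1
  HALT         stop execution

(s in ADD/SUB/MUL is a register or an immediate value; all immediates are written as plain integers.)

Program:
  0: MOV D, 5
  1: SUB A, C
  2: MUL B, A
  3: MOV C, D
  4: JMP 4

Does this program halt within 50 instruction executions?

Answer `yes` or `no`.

Step 1: PC=0 exec 'MOV D, 5'. After: A=0 B=0 C=0 D=5 ZF=0 PC=1
Step 2: PC=1 exec 'SUB A, C'. After: A=0 B=0 C=0 D=5 ZF=1 PC=2
Step 3: PC=2 exec 'MUL B, A'. After: A=0 B=0 C=0 D=5 ZF=1 PC=3
Step 4: PC=3 exec 'MOV C, D'. After: A=0 B=0 C=5 D=5 ZF=1 PC=4
Step 5: PC=4 exec 'JMP 4'. After: A=0 B=0 C=5 D=5 ZF=1 PC=4
State after step 5 equals state after step 4: the program is in a cycle of length 1 and will never halt.

Answer: no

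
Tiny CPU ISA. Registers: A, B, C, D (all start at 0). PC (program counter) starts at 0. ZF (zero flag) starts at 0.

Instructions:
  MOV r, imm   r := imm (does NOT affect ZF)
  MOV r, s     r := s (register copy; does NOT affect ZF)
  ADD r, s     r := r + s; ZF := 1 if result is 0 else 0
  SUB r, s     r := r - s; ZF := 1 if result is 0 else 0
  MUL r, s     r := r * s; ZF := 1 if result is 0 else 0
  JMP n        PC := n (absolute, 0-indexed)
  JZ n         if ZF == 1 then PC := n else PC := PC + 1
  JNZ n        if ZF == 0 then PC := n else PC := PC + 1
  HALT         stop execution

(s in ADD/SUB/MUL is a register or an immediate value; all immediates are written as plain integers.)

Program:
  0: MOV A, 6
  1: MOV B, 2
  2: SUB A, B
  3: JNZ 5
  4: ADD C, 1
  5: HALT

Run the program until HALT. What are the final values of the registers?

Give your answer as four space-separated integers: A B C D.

Step 1: PC=0 exec 'MOV A, 6'. After: A=6 B=0 C=0 D=0 ZF=0 PC=1
Step 2: PC=1 exec 'MOV B, 2'. After: A=6 B=2 C=0 D=0 ZF=0 PC=2
Step 3: PC=2 exec 'SUB A, B'. After: A=4 B=2 C=0 D=0 ZF=0 PC=3
Step 4: PC=3 exec 'JNZ 5'. After: A=4 B=2 C=0 D=0 ZF=0 PC=5
Step 5: PC=5 exec 'HALT'. After: A=4 B=2 C=0 D=0 ZF=0 PC=5 HALTED

Answer: 4 2 0 0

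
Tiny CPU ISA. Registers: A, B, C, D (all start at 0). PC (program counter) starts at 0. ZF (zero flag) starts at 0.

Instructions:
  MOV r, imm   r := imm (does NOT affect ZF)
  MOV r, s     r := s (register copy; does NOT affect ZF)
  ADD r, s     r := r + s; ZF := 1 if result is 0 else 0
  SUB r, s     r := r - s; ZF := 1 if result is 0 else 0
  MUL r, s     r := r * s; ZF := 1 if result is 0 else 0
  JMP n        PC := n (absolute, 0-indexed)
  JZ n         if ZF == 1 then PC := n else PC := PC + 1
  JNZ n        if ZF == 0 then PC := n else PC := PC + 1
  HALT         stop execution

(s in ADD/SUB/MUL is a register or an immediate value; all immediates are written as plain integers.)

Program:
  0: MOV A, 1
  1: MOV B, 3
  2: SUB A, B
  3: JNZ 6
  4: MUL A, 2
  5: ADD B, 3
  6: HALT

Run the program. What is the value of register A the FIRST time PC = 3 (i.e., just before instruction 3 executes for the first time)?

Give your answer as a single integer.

Step 1: PC=0 exec 'MOV A, 1'. After: A=1 B=0 C=0 D=0 ZF=0 PC=1
Step 2: PC=1 exec 'MOV B, 3'. After: A=1 B=3 C=0 D=0 ZF=0 PC=2
Step 3: PC=2 exec 'SUB A, B'. After: A=-2 B=3 C=0 D=0 ZF=0 PC=3
First time PC=3: A=-2

-2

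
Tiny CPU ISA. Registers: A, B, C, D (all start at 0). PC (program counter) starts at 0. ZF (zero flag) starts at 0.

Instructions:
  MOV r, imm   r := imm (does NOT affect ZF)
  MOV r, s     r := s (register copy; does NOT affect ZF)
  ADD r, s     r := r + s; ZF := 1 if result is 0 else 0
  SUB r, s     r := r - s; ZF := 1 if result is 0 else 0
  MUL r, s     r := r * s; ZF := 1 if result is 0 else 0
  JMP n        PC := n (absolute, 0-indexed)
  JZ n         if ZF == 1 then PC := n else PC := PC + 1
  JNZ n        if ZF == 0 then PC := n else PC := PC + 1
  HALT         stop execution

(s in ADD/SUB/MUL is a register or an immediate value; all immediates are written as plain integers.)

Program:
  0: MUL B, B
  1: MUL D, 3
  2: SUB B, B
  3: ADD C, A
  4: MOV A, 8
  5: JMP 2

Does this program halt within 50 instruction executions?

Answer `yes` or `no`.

Answer: no

Derivation:
Step 1: PC=0 exec 'MUL B, B'. After: A=0 B=0 C=0 D=0 ZF=1 PC=1
Step 2: PC=1 exec 'MUL D, 3'. After: A=0 B=0 C=0 D=0 ZF=1 PC=2
Step 3: PC=2 exec 'SUB B, B'. After: A=0 B=0 C=0 D=0 ZF=1 PC=3
Step 4: PC=3 exec 'ADD C, A'. After: A=0 B=0 C=0 D=0 ZF=1 PC=4
Step 5: PC=4 exec 'MOV A, 8'. After: A=8 B=0 C=0 D=0 ZF=1 PC=5
Step 6: PC=5 exec 'JMP 2'. After: A=8 B=0 C=0 D=0 ZF=1 PC=2
Step 7: PC=2 exec 'SUB B, B'. After: A=8 B=0 C=0 D=0 ZF=1 PC=3
Step 8: PC=3 exec 'ADD C, A'. After: A=8 B=0 C=8 D=0 ZF=0 PC=4
Step 9: PC=4 exec 'MOV A, 8'. After: A=8 B=0 C=8 D=0 ZF=0 PC=5
Step 10: PC=5 exec 'JMP 2'. After: A=8 B=0 C=8 D=0 ZF=0 PC=2
Step 11: PC=2 exec 'SUB B, B'. After: A=8 B=0 C=8 D=0 ZF=1 PC=3
Step 12: PC=3 exec 'ADD C, A'. After: A=8 B=0 C=16 D=0 ZF=0 PC=4
Step 13: PC=4 exec 'MOV A, 8'. After: A=8 B=0 C=16 D=0 ZF=0 PC=5
Step 14: PC=5 exec 'JMP 2'. After: A=8 B=0 C=16 D=0 ZF=0 PC=2
Step 15: PC=2 exec 'SUB B, B'. After: A=8 B=0 C=16 D=0 ZF=1 PC=3
After 50 steps: not halted. PC revisits the same instructions with no path to HALT; will never halt.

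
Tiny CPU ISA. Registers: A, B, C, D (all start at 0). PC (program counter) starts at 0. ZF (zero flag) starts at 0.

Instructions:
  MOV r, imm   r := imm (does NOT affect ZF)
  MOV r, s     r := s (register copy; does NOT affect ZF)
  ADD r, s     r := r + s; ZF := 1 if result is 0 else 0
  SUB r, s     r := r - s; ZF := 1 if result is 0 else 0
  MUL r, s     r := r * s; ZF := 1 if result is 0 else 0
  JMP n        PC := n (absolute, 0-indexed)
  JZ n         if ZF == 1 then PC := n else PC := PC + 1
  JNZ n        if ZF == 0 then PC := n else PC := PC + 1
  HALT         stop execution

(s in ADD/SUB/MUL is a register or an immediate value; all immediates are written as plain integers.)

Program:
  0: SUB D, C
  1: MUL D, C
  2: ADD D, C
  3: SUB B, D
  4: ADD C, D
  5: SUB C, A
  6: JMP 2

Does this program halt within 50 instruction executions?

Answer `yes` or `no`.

Answer: no

Derivation:
Step 1: PC=0 exec 'SUB D, C'. After: A=0 B=0 C=0 D=0 ZF=1 PC=1
Step 2: PC=1 exec 'MUL D, C'. After: A=0 B=0 C=0 D=0 ZF=1 PC=2
Step 3: PC=2 exec 'ADD D, C'. After: A=0 B=0 C=0 D=0 ZF=1 PC=3
Step 4: PC=3 exec 'SUB B, D'. After: A=0 B=0 C=0 D=0 ZF=1 PC=4
Step 5: PC=4 exec 'ADD C, D'. After: A=0 B=0 C=0 D=0 ZF=1 PC=5
Step 6: PC=5 exec 'SUB C, A'. After: A=0 B=0 C=0 D=0 ZF=1 PC=6
Step 7: PC=6 exec 'JMP 2'. After: A=0 B=0 C=0 D=0 ZF=1 PC=2
State after step 7 equals state after step 2: the program is in a cycle of length 5 and will never halt.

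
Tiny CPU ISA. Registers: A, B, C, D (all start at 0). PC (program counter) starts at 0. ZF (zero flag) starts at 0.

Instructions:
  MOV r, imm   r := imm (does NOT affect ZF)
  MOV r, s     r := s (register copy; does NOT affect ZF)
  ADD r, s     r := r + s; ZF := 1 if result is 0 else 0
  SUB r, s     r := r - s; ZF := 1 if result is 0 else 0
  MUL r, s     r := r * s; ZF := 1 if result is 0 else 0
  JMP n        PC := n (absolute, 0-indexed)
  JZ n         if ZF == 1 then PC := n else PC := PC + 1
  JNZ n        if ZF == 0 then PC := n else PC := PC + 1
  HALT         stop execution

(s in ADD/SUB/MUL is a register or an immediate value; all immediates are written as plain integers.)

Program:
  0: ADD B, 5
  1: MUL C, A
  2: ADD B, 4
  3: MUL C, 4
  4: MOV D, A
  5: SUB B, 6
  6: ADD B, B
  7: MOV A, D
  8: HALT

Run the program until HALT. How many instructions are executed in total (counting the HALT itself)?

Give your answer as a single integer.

Step 1: PC=0 exec 'ADD B, 5'. After: A=0 B=5 C=0 D=0 ZF=0 PC=1
Step 2: PC=1 exec 'MUL C, A'. After: A=0 B=5 C=0 D=0 ZF=1 PC=2
Step 3: PC=2 exec 'ADD B, 4'. After: A=0 B=9 C=0 D=0 ZF=0 PC=3
Step 4: PC=3 exec 'MUL C, 4'. After: A=0 B=9 C=0 D=0 ZF=1 PC=4
Step 5: PC=4 exec 'MOV D, A'. After: A=0 B=9 C=0 D=0 ZF=1 PC=5
Step 6: PC=5 exec 'SUB B, 6'. After: A=0 B=3 C=0 D=0 ZF=0 PC=6
Step 7: PC=6 exec 'ADD B, B'. After: A=0 B=6 C=0 D=0 ZF=0 PC=7
Step 8: PC=7 exec 'MOV A, D'. After: A=0 B=6 C=0 D=0 ZF=0 PC=8
Step 9: PC=8 exec 'HALT'. After: A=0 B=6 C=0 D=0 ZF=0 PC=8 HALTED
Total instructions executed: 9

Answer: 9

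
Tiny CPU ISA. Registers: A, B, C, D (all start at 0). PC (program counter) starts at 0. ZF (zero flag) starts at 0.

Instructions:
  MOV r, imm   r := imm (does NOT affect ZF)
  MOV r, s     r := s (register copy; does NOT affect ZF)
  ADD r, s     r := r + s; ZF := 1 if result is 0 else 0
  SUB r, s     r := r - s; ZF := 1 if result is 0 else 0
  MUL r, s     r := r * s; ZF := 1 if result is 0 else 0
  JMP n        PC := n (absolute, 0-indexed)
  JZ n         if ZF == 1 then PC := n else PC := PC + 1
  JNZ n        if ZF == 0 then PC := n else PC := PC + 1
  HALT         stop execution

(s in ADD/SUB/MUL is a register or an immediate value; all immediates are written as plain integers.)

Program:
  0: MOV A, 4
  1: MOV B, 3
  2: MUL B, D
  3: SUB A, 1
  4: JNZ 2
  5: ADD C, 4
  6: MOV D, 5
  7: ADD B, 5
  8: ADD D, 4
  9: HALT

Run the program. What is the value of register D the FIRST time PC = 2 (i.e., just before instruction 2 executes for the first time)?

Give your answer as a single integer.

Step 1: PC=0 exec 'MOV A, 4'. After: A=4 B=0 C=0 D=0 ZF=0 PC=1
Step 2: PC=1 exec 'MOV B, 3'. After: A=4 B=3 C=0 D=0 ZF=0 PC=2
First time PC=2: D=0

0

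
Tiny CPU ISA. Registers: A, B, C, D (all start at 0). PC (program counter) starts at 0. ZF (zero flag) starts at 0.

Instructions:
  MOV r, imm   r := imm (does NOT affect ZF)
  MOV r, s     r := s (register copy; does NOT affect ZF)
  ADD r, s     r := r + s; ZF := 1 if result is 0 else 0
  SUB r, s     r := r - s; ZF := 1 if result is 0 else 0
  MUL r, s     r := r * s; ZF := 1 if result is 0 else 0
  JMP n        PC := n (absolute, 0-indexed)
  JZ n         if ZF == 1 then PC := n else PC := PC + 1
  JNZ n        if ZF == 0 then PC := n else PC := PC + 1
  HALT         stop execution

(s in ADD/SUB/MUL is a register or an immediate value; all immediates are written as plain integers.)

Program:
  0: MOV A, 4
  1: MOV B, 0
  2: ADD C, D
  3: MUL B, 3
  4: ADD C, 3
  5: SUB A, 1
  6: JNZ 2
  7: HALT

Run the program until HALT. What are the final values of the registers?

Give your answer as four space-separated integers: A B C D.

Answer: 0 0 12 0

Derivation:
Step 1: PC=0 exec 'MOV A, 4'. After: A=4 B=0 C=0 D=0 ZF=0 PC=1
Step 2: PC=1 exec 'MOV B, 0'. After: A=4 B=0 C=0 D=0 ZF=0 PC=2
Step 3: PC=2 exec 'ADD C, D'. After: A=4 B=0 C=0 D=0 ZF=1 PC=3
Step 4: PC=3 exec 'MUL B, 3'. After: A=4 B=0 C=0 D=0 ZF=1 PC=4
Step 5: PC=4 exec 'ADD C, 3'. After: A=4 B=0 C=3 D=0 ZF=0 PC=5
Step 6: PC=5 exec 'SUB A, 1'. After: A=3 B=0 C=3 D=0 ZF=0 PC=6
Step 7: PC=6 exec 'JNZ 2'. After: A=3 B=0 C=3 D=0 ZF=0 PC=2
Step 8: PC=2 exec 'ADD C, D'. After: A=3 B=0 C=3 D=0 ZF=0 PC=3
Step 9: PC=3 exec 'MUL B, 3'. After: A=3 B=0 C=3 D=0 ZF=1 PC=4
Step 10: PC=4 exec 'ADD C, 3'. After: A=3 B=0 C=6 D=0 ZF=0 PC=5
Step 11: PC=5 exec 'SUB A, 1'. After: A=2 B=0 C=6 D=0 ZF=0 PC=6
Step 12: PC=6 exec 'JNZ 2'. After: A=2 B=0 C=6 D=0 ZF=0 PC=2
Step 13: PC=2 exec 'ADD C, D'. After: A=2 B=0 C=6 D=0 ZF=0 PC=3
Step 14: PC=3 exec 'MUL B, 3'. After: A=2 B=0 C=6 D=0 ZF=1 PC=4
Step 15: PC=4 exec 'ADD C, 3'. After: A=2 B=0 C=9 D=0 ZF=0 PC=5
Step 16: PC=5 exec 'SUB A, 1'. After: A=1 B=0 C=9 D=0 ZF=0 PC=6
Step 17: PC=6 exec 'JNZ 2'. After: A=1 B=0 C=9 D=0 ZF=0 PC=2
Step 18: PC=2 exec 'ADD C, D'. After: A=1 B=0 C=9 D=0 ZF=0 PC=3
Step 19: PC=3 exec 'MUL B, 3'. After: A=1 B=0 C=9 D=0 ZF=1 PC=4
Step 20: PC=4 exec 'ADD C, 3'. After: A=1 B=0 C=12 D=0 ZF=0 PC=5
Step 21: PC=5 exec 'SUB A, 1'. After: A=0 B=0 C=12 D=0 ZF=1 PC=6
Step 22: PC=6 exec 'JNZ 2'. After: A=0 B=0 C=12 D=0 ZF=1 PC=7
Step 23: PC=7 exec 'HALT'. After: A=0 B=0 C=12 D=0 ZF=1 PC=7 HALTED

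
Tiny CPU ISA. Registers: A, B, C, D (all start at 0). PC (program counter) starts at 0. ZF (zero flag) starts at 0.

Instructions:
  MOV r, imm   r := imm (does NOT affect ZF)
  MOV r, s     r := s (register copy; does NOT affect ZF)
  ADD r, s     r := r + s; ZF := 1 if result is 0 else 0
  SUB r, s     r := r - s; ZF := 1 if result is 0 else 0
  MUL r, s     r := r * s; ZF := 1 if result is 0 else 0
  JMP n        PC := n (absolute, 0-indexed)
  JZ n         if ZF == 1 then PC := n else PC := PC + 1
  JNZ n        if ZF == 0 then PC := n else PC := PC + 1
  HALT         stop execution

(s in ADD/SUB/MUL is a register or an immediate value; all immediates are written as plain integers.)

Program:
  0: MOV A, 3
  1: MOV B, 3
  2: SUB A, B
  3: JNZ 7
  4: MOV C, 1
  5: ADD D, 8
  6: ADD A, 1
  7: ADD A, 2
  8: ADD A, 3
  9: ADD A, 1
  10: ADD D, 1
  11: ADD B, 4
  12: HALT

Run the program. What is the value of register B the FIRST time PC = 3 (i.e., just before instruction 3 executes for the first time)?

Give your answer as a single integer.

Step 1: PC=0 exec 'MOV A, 3'. After: A=3 B=0 C=0 D=0 ZF=0 PC=1
Step 2: PC=1 exec 'MOV B, 3'. After: A=3 B=3 C=0 D=0 ZF=0 PC=2
Step 3: PC=2 exec 'SUB A, B'. After: A=0 B=3 C=0 D=0 ZF=1 PC=3
First time PC=3: B=3

3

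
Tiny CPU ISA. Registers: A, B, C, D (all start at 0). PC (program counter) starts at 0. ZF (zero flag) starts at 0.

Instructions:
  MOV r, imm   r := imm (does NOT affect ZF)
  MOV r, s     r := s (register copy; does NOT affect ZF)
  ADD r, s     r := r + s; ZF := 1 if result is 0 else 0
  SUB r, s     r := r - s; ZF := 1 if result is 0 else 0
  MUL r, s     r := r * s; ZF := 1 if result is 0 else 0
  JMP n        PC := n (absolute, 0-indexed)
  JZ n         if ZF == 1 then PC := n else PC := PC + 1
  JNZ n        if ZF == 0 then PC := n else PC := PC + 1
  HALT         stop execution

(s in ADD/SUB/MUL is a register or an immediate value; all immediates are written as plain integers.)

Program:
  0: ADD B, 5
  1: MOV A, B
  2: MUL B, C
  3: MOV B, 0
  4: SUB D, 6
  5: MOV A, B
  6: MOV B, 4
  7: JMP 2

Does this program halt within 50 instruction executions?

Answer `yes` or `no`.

Answer: no

Derivation:
Step 1: PC=0 exec 'ADD B, 5'. After: A=0 B=5 C=0 D=0 ZF=0 PC=1
Step 2: PC=1 exec 'MOV A, B'. After: A=5 B=5 C=0 D=0 ZF=0 PC=2
Step 3: PC=2 exec 'MUL B, C'. After: A=5 B=0 C=0 D=0 ZF=1 PC=3
Step 4: PC=3 exec 'MOV B, 0'. After: A=5 B=0 C=0 D=0 ZF=1 PC=4
Step 5: PC=4 exec 'SUB D, 6'. After: A=5 B=0 C=0 D=-6 ZF=0 PC=5
Step 6: PC=5 exec 'MOV A, B'. After: A=0 B=0 C=0 D=-6 ZF=0 PC=6
Step 7: PC=6 exec 'MOV B, 4'. After: A=0 B=4 C=0 D=-6 ZF=0 PC=7
Step 8: PC=7 exec 'JMP 2'. After: A=0 B=4 C=0 D=-6 ZF=0 PC=2
Step 9: PC=2 exec 'MUL B, C'. After: A=0 B=0 C=0 D=-6 ZF=1 PC=3
Step 10: PC=3 exec 'MOV B, 0'. After: A=0 B=0 C=0 D=-6 ZF=1 PC=4
Step 11: PC=4 exec 'SUB D, 6'. After: A=0 B=0 C=0 D=-12 ZF=0 PC=5
Step 12: PC=5 exec 'MOV A, B'. After: A=0 B=0 C=0 D=-12 ZF=0 PC=6
Step 13: PC=6 exec 'MOV B, 4'. After: A=0 B=4 C=0 D=-12 ZF=0 PC=7
Step 14: PC=7 exec 'JMP 2'. After: A=0 B=4 C=0 D=-12 ZF=0 PC=2
Step 15: PC=2 exec 'MUL B, C'. After: A=0 B=0 C=0 D=-12 ZF=1 PC=3
After 50 steps: not halted. PC revisits the same instructions with no path to HALT; will never halt.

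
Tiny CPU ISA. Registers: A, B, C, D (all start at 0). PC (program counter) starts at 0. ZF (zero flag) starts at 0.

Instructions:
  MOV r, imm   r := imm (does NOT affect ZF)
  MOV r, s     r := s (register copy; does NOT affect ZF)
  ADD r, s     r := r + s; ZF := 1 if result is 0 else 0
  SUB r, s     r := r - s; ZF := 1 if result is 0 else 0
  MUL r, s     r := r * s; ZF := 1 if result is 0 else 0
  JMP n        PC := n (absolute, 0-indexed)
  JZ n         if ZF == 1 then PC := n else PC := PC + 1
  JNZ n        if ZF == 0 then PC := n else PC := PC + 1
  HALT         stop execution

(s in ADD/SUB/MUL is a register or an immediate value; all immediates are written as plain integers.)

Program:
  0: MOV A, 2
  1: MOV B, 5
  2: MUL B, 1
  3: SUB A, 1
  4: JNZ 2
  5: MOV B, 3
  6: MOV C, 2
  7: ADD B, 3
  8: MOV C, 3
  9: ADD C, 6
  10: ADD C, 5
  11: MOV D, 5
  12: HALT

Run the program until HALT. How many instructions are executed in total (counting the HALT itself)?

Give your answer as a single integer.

Step 1: PC=0 exec 'MOV A, 2'. After: A=2 B=0 C=0 D=0 ZF=0 PC=1
Step 2: PC=1 exec 'MOV B, 5'. After: A=2 B=5 C=0 D=0 ZF=0 PC=2
Step 3: PC=2 exec 'MUL B, 1'. After: A=2 B=5 C=0 D=0 ZF=0 PC=3
Step 4: PC=3 exec 'SUB A, 1'. After: A=1 B=5 C=0 D=0 ZF=0 PC=4
Step 5: PC=4 exec 'JNZ 2'. After: A=1 B=5 C=0 D=0 ZF=0 PC=2
Step 6: PC=2 exec 'MUL B, 1'. After: A=1 B=5 C=0 D=0 ZF=0 PC=3
Step 7: PC=3 exec 'SUB A, 1'. After: A=0 B=5 C=0 D=0 ZF=1 PC=4
Step 8: PC=4 exec 'JNZ 2'. After: A=0 B=5 C=0 D=0 ZF=1 PC=5
Step 9: PC=5 exec 'MOV B, 3'. After: A=0 B=3 C=0 D=0 ZF=1 PC=6
Step 10: PC=6 exec 'MOV C, 2'. After: A=0 B=3 C=2 D=0 ZF=1 PC=7
Step 11: PC=7 exec 'ADD B, 3'. After: A=0 B=6 C=2 D=0 ZF=0 PC=8
Step 12: PC=8 exec 'MOV C, 3'. After: A=0 B=6 C=3 D=0 ZF=0 PC=9
Step 13: PC=9 exec 'ADD C, 6'. After: A=0 B=6 C=9 D=0 ZF=0 PC=10
Step 14: PC=10 exec 'ADD C, 5'. After: A=0 B=6 C=14 D=0 ZF=0 PC=11
Step 15: PC=11 exec 'MOV D, 5'. After: A=0 B=6 C=14 D=5 ZF=0 PC=12
Step 16: PC=12 exec 'HALT'. After: A=0 B=6 C=14 D=5 ZF=0 PC=12 HALTED
Total instructions executed: 16

Answer: 16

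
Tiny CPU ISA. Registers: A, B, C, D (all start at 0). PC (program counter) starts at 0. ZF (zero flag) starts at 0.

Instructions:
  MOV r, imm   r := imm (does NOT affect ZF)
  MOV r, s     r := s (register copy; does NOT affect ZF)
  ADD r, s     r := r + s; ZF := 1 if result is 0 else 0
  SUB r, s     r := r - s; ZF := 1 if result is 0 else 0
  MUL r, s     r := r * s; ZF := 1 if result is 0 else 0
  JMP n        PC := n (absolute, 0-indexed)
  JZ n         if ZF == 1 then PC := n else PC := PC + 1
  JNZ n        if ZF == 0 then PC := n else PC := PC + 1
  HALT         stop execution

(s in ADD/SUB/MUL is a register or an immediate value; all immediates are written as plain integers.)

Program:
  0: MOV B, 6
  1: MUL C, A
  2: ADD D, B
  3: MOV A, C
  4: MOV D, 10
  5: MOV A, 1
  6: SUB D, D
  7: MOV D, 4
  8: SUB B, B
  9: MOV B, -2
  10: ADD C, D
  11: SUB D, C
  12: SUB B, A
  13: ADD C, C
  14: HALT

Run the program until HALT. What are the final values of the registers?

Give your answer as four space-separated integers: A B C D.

Answer: 1 -3 8 0

Derivation:
Step 1: PC=0 exec 'MOV B, 6'. After: A=0 B=6 C=0 D=0 ZF=0 PC=1
Step 2: PC=1 exec 'MUL C, A'. After: A=0 B=6 C=0 D=0 ZF=1 PC=2
Step 3: PC=2 exec 'ADD D, B'. After: A=0 B=6 C=0 D=6 ZF=0 PC=3
Step 4: PC=3 exec 'MOV A, C'. After: A=0 B=6 C=0 D=6 ZF=0 PC=4
Step 5: PC=4 exec 'MOV D, 10'. After: A=0 B=6 C=0 D=10 ZF=0 PC=5
Step 6: PC=5 exec 'MOV A, 1'. After: A=1 B=6 C=0 D=10 ZF=0 PC=6
Step 7: PC=6 exec 'SUB D, D'. After: A=1 B=6 C=0 D=0 ZF=1 PC=7
Step 8: PC=7 exec 'MOV D, 4'. After: A=1 B=6 C=0 D=4 ZF=1 PC=8
Step 9: PC=8 exec 'SUB B, B'. After: A=1 B=0 C=0 D=4 ZF=1 PC=9
Step 10: PC=9 exec 'MOV B, -2'. After: A=1 B=-2 C=0 D=4 ZF=1 PC=10
Step 11: PC=10 exec 'ADD C, D'. After: A=1 B=-2 C=4 D=4 ZF=0 PC=11
Step 12: PC=11 exec 'SUB D, C'. After: A=1 B=-2 C=4 D=0 ZF=1 PC=12
Step 13: PC=12 exec 'SUB B, A'. After: A=1 B=-3 C=4 D=0 ZF=0 PC=13
Step 14: PC=13 exec 'ADD C, C'. After: A=1 B=-3 C=8 D=0 ZF=0 PC=14
Step 15: PC=14 exec 'HALT'. After: A=1 B=-3 C=8 D=0 ZF=0 PC=14 HALTED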